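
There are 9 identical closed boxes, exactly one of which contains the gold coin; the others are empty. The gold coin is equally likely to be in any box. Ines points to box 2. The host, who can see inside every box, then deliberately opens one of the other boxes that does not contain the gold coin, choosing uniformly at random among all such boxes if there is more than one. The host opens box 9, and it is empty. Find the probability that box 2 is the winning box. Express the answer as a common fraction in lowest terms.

Consider each possible location of the gold coin in turn.
If it is in any of boxes 1, 3, 4, 5, 6, 7, and 8 (prior 1/9 each): the host has 7 equally likely choices, so probability 1/7; weight (1/9)·(1/7) = 1/63 each.
If it is in box 2 (prior 1/9): the host has 8 equally likely choices, so probability 1/8; weight (1/9)·(1/8) = 1/72.
If it is in box 9 (prior 1/9): the host opened box 9, so this case is ruled out; weight (1/9)·0 = 0.
The weights sum to 1/8.
So P(the gold coin in box 2 | the host opened box 9) = (1/72) / (1/8) = 1/9.

1/9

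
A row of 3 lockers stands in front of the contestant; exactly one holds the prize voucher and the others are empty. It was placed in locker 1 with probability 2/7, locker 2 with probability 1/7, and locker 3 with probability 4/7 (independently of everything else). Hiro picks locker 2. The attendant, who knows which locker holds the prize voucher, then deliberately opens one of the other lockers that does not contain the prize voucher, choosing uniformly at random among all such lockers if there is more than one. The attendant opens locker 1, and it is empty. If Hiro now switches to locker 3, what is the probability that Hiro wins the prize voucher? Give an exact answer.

8/9

Consider each possible location of the prize voucher in turn.
If it is in locker 1 (prior 2/7): the attendant opened locker 1, so this case is ruled out; weight (2/7)·0 = 0.
If it is in locker 2 (prior 1/7): the attendant has 2 equally likely choices, so probability 1/2; weight (1/7)·(1/2) = 1/14.
If it is in locker 3 (prior 4/7): the attendant has no choice, probability 1; weight (4/7)·1 = 4/7.
The weights sum to 9/14.
So P(the prize voucher in locker 3 | the attendant opened locker 1) = (4/7) / (9/14) = 8/9.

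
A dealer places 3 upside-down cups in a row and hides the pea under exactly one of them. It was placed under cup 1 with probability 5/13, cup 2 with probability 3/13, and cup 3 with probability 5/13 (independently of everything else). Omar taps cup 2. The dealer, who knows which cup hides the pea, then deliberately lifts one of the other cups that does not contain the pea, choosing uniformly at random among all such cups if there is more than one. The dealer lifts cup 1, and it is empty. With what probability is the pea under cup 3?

Consider each possible location of the pea in turn.
If it is under cup 1 (prior 5/13): the dealer opened cup 1, so this case is ruled out; weight (5/13)·0 = 0.
If it is under cup 2 (prior 3/13): the dealer has 2 equally likely choices, so probability 1/2; weight (3/13)·(1/2) = 3/26.
If it is under cup 3 (prior 5/13): the dealer has no choice, probability 1; weight (5/13)·1 = 5/13.
The weights sum to 1/2.
So P(the pea under cup 3 | the dealer opened cup 1) = (5/13) / (1/2) = 10/13.

10/13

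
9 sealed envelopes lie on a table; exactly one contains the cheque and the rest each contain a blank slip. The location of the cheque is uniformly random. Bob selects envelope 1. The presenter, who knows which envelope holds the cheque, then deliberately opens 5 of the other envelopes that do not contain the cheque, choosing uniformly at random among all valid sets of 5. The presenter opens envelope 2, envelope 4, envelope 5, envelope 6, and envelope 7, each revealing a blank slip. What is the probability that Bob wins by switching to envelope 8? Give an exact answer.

Condition on the true location of the cheque.
If it is in envelope 1 (prior 1/9): the presenter has 56 equally likely choices, so probability 1/56; weight (1/9)·(1/56) = 1/504.
If it is in any of envelopes 2, 4, 5, 6, and 7 (prior 1/9 each): that envelope was opened and seen not to hold the prize — ruled out; weight (1/9)·0 = 0 each.
If it is in any of envelopes 3, 8, and 9 (prior 1/9 each): the presenter has 21 equally likely choices, so probability 1/21; weight (1/9)·(1/21) = 1/189 each.
The weights sum to 1/56.
So P(the cheque in envelope 8 | the presenter opened envelope 2, envelope 4, envelope 5, envelope 6, and envelope 7) = (1/189) / (1/56) = 8/27.

8/27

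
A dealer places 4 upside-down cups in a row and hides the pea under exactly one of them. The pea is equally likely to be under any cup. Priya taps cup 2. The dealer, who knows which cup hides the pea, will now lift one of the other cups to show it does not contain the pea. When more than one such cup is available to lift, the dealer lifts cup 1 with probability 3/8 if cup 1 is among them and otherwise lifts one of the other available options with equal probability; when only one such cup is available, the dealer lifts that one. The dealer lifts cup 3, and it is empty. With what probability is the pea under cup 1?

Apply Bayes' rule, conditioning on where the pea actually is.
If it is under cup 1 (prior 1/4): cup 1 holds the prize so is unavailable; the dealer chooses uniformly among the 2 others, probability 1/2; weight (1/4)·(1/2) = 1/8.
If it is under cup 2 (prior 1/4): cup 1 is available but not opened; cup 3 gets probability (1 − 3/8)/2 = 5/16; weight (1/4)·(5/16) = 5/64.
If it is under cup 3 (prior 1/4): the dealer opened cup 3, so this case is ruled out; weight (1/4)·0 = 0.
If it is under cup 4 (prior 1/4): cup 1 is available but not opened, probability 5/8; weight (1/4)·(5/8) = 5/32.
The weights sum to 23/64.
So P(the pea under cup 1 | the dealer opened cup 3) = (1/8) / (23/64) = 8/23.

8/23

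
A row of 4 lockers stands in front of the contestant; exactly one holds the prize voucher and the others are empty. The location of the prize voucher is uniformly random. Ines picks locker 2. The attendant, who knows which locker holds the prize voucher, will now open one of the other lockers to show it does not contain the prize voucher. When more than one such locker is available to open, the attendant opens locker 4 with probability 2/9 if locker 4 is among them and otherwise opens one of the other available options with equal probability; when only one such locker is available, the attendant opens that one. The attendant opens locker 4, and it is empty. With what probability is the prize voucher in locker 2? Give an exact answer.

1/3

Consider each possible location of the prize voucher in turn.
If it is in any of lockers 1, 2, and 3 (prior 1/4 each): locker 4 is available, opened with probability 2/9; weight (1/4)·(2/9) = 1/18 each.
If it is in locker 4 (prior 1/4): the attendant opened locker 4, so this case is ruled out; weight (1/4)·0 = 0.
The weights sum to 1/6.
So P(the prize voucher in locker 2 | the attendant opened locker 4) = (1/18) / (1/6) = 1/3.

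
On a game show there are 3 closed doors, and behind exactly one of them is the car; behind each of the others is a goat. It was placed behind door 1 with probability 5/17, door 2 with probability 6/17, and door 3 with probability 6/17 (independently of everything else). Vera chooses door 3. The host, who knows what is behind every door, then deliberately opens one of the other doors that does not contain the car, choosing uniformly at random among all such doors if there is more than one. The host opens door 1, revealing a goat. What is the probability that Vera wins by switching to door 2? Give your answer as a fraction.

Condition on the true location of the car.
If it is behind door 1 (prior 5/17): the host opened door 1, so this case is ruled out; weight (5/17)·0 = 0.
If it is behind door 2 (prior 6/17): the host has no choice, probability 1; weight (6/17)·1 = 6/17.
If it is behind door 3 (prior 6/17): the host has 2 equally likely choices, so probability 1/2; weight (6/17)·(1/2) = 3/17.
The weights sum to 9/17.
So P(the car behind door 2 | the host opened door 1) = (6/17) / (9/17) = 2/3.

2/3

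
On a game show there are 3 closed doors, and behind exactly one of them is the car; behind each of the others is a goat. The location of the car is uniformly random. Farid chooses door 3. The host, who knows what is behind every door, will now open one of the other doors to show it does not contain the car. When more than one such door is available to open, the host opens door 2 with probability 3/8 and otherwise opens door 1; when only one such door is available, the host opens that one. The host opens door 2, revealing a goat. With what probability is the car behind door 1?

8/11

Condition on the true location of the car.
If it is behind door 1 (prior 1/3): only door 2 is available, probability 1; weight (1/3)·1 = 1/3.
If it is behind door 2 (prior 1/3): the host opened door 2, so this case is ruled out; weight (1/3)·0 = 0.
If it is behind door 3 (prior 1/3): door 2 is available, opened with probability 3/8; weight (1/3)·(3/8) = 1/8.
The weights sum to 11/24.
So P(the car behind door 1 | the host opened door 2) = (1/3) / (11/24) = 8/11.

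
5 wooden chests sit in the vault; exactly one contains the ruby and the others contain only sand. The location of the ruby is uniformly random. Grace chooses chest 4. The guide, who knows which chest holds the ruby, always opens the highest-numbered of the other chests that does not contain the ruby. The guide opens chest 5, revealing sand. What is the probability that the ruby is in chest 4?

1/4

Condition on the true location of the ruby.
If it is in any of chests 1, 2, 3, and 4 (prior 1/5 each): chest 5 is the highest-numbered option available, probability 1; weight (1/5)·1 = 1/5 each.
If it is in chest 5 (prior 1/5): the guide opened chest 5, so this case is ruled out; weight (1/5)·0 = 0.
The weights sum to 4/5.
So P(the ruby in chest 4 | the guide opened chest 5) = (1/5) / (4/5) = 1/4.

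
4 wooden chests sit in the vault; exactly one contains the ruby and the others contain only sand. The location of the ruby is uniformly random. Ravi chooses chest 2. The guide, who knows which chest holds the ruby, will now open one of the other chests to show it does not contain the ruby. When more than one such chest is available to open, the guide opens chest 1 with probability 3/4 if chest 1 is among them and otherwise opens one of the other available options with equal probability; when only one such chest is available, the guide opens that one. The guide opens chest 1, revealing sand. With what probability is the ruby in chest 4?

1/3

Apply Bayes' rule, conditioning on where the ruby actually is.
If it is in chest 1 (prior 1/4): the guide opened chest 1, so this case is ruled out; weight (1/4)·0 = 0.
If it is in any of chests 2, 3, and 4 (prior 1/4 each): chest 1 is available, opened with probability 3/4; weight (1/4)·(3/4) = 3/16 each.
The weights sum to 9/16.
So P(the ruby in chest 4 | the guide opened chest 1) = (3/16) / (9/16) = 1/3.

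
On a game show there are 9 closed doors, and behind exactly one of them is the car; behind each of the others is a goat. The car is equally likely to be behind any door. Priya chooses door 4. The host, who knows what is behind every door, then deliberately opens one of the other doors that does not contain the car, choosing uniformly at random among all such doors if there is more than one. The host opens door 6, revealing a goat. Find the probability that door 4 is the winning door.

Consider each possible location of the car in turn.
If it is behind any of doors 1, 2, 3, 5, 7, 8, and 9 (prior 1/9 each): the host has 7 equally likely choices, so probability 1/7; weight (1/9)·(1/7) = 1/63 each.
If it is behind door 4 (prior 1/9): the host has 8 equally likely choices, so probability 1/8; weight (1/9)·(1/8) = 1/72.
If it is behind door 6 (prior 1/9): the host opened door 6, so this case is ruled out; weight (1/9)·0 = 0.
The weights sum to 1/8.
So P(the car behind door 4 | the host opened door 6) = (1/72) / (1/8) = 1/9.

1/9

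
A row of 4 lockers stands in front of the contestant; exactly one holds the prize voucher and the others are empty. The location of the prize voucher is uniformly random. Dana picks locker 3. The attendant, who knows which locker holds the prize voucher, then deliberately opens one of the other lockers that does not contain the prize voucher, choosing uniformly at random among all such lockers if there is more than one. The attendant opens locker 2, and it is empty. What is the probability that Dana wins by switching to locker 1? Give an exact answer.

3/8

Condition on the true location of the prize voucher.
If it is in either of lockers 1 and 4 (prior 1/4 each): the attendant has 2 equally likely choices, so probability 1/2; weight (1/4)·(1/2) = 1/8 each.
If it is in locker 2 (prior 1/4): the attendant opened locker 2, so this case is ruled out; weight (1/4)·0 = 0.
If it is in locker 3 (prior 1/4): the attendant has 3 equally likely choices, so probability 1/3; weight (1/4)·(1/3) = 1/12.
The weights sum to 1/3.
So P(the prize voucher in locker 1 | the attendant opened locker 2) = (1/8) / (1/3) = 3/8.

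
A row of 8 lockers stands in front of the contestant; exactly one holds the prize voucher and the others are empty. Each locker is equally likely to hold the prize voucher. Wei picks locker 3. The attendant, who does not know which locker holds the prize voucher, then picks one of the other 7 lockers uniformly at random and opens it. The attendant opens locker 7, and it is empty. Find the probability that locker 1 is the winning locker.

1/7

Because the attendant chose which locker to open without knowing where the prize voucher is, the choice is independent of the prize location. Learning that locker 7 does not hold the prize voucher simply rules out that one location and leaves the remaining 7 lockers still equally likely by symmetry.
So P(the prize voucher in locker 1) = 1/7.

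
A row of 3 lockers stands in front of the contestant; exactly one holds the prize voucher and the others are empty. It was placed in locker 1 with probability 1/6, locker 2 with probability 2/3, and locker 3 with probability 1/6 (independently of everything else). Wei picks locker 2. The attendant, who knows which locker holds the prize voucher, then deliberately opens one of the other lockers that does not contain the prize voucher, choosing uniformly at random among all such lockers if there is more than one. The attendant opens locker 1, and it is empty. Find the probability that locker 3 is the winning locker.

1/3

Condition on the true location of the prize voucher.
If it is in locker 1 (prior 1/6): the attendant opened locker 1, so this case is ruled out; weight (1/6)·0 = 0.
If it is in locker 2 (prior 2/3): the attendant has 2 equally likely choices, so probability 1/2; weight (2/3)·(1/2) = 1/3.
If it is in locker 3 (prior 1/6): the attendant has no choice, probability 1; weight (1/6)·1 = 1/6.
The weights sum to 1/2.
So P(the prize voucher in locker 3 | the attendant opened locker 1) = (1/6) / (1/2) = 1/3.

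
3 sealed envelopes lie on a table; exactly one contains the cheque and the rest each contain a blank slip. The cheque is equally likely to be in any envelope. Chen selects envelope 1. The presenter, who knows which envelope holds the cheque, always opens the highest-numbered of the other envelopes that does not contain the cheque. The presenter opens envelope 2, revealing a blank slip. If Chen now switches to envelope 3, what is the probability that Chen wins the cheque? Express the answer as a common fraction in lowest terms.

Apply Bayes' rule, conditioning on where the cheque actually is.
If it is in envelope 1 (prior 1/3): the presenter would have opened envelope 3 instead, probability 0; weight (1/3)·0 = 0.
If it is in envelope 2 (prior 1/3): the presenter opened envelope 2, so this case is ruled out; weight (1/3)·0 = 0.
If it is in envelope 3 (prior 1/3): envelope 2 is the highest-numbered option available, probability 1; weight (1/3)·1 = 1/3.
The weights sum to 1/3.
So P(the cheque in envelope 3 | the presenter opened envelope 2) = (1/3) / (1/3) = 1.

1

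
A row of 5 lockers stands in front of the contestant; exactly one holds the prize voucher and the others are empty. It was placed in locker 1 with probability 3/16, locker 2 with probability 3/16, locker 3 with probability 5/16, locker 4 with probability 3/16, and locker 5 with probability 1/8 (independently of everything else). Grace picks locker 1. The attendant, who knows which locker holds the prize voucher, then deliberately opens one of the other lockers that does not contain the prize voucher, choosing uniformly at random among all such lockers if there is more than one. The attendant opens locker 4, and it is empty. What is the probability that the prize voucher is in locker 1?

Condition on the true location of the prize voucher.
If it is in locker 1 (prior 3/16): the attendant has 4 equally likely choices, so probability 1/4; weight (3/16)·(1/4) = 3/64.
If it is in locker 2 (prior 3/16): the attendant has 3 equally likely choices, so probability 1/3; weight (3/16)·(1/3) = 1/16.
If it is in locker 3 (prior 5/16): the attendant has 3 equally likely choices, so probability 1/3; weight (5/16)·(1/3) = 5/48.
If it is in locker 4 (prior 3/16): the attendant opened locker 4, so this case is ruled out; weight (3/16)·0 = 0.
If it is in locker 5 (prior 1/8): the attendant has 3 equally likely choices, so probability 1/3; weight (1/8)·(1/3) = 1/24.
The weights sum to 49/192.
So P(the prize voucher in locker 1 | the attendant opened locker 4) = (3/64) / (49/192) = 9/49.

9/49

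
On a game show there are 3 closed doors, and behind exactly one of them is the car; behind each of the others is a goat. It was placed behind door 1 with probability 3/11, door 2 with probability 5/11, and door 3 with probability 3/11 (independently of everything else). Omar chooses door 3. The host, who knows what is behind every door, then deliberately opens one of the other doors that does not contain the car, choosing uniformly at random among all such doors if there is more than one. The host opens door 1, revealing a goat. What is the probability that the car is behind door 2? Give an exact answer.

10/13

Consider each possible location of the car in turn.
If it is behind door 1 (prior 3/11): the host opened door 1, so this case is ruled out; weight (3/11)·0 = 0.
If it is behind door 2 (prior 5/11): the host has no choice, probability 1; weight (5/11)·1 = 5/11.
If it is behind door 3 (prior 3/11): the host has 2 equally likely choices, so probability 1/2; weight (3/11)·(1/2) = 3/22.
The weights sum to 13/22.
So P(the car behind door 2 | the host opened door 1) = (5/11) / (13/22) = 10/13.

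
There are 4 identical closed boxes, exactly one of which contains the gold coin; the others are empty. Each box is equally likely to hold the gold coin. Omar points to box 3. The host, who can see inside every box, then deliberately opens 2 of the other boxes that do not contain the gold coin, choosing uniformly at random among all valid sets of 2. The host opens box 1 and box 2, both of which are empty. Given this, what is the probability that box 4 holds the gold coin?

Apply Bayes' rule, conditioning on where the gold coin actually is.
If it is in either of boxes 1 and 2 (prior 1/4 each): that box was opened and seen not to hold the prize — ruled out; weight (1/4)·0 = 0 each.
If it is in box 3 (prior 1/4): the host has 3 equally likely choices, so probability 1/3; weight (1/4)·(1/3) = 1/12.
If it is in box 4 (prior 1/4): the host has no choice, probability 1; weight (1/4)·1 = 1/4.
The weights sum to 1/3.
So P(the gold coin in box 4 | the host opened box 1 and box 2) = (1/4) / (1/3) = 3/4.

3/4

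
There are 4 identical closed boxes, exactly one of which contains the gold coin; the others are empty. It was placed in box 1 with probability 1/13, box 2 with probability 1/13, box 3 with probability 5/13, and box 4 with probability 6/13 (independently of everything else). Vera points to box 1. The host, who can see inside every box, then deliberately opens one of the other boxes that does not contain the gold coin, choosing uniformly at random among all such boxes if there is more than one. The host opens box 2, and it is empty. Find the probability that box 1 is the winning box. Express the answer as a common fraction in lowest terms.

2/35

Apply Bayes' rule, conditioning on where the gold coin actually is.
If it is in box 1 (prior 1/13): the host has 3 equally likely choices, so probability 1/3; weight (1/13)·(1/3) = 1/39.
If it is in box 2 (prior 1/13): the host opened box 2, so this case is ruled out; weight (1/13)·0 = 0.
If it is in box 3 (prior 5/13): the host has 2 equally likely choices, so probability 1/2; weight (5/13)·(1/2) = 5/26.
If it is in box 4 (prior 6/13): the host has 2 equally likely choices, so probability 1/2; weight (6/13)·(1/2) = 3/13.
The weights sum to 35/78.
So P(the gold coin in box 1 | the host opened box 2) = (1/39) / (35/78) = 2/35.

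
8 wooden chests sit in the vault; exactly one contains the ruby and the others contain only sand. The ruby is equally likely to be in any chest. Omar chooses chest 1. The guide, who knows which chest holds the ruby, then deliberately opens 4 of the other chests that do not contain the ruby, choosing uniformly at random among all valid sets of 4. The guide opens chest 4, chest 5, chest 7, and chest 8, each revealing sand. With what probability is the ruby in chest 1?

Apply Bayes' rule, conditioning on where the ruby actually is.
If it is in chest 1 (prior 1/8): the guide has 35 equally likely choices, so probability 1/35; weight (1/8)·(1/35) = 1/280.
If it is in any of chests 2, 3, and 6 (prior 1/8 each): the guide has 15 equally likely choices, so probability 1/15; weight (1/8)·(1/15) = 1/120 each.
If it is in any of chests 4, 5, 7, and 8 (prior 1/8 each): that chest was opened and seen not to hold the prize — ruled out; weight (1/8)·0 = 0 each.
The weights sum to 1/35.
So P(the ruby in chest 1 | the guide opened chest 4, chest 5, chest 7, and chest 8) = (1/280) / (1/35) = 1/8.

1/8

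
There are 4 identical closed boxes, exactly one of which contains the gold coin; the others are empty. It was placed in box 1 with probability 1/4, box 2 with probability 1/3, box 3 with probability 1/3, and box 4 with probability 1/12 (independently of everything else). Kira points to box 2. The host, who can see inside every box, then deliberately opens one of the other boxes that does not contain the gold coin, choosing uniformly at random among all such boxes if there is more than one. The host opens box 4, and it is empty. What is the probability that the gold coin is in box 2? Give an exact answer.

Condition on the true location of the gold coin.
If it is in box 1 (prior 1/4): the host has 2 equally likely choices, so probability 1/2; weight (1/4)·(1/2) = 1/8.
If it is in box 2 (prior 1/3): the host has 3 equally likely choices, so probability 1/3; weight (1/3)·(1/3) = 1/9.
If it is in box 3 (prior 1/3): the host has 2 equally likely choices, so probability 1/2; weight (1/3)·(1/2) = 1/6.
If it is in box 4 (prior 1/12): the host opened box 4, so this case is ruled out; weight (1/12)·0 = 0.
The weights sum to 29/72.
So P(the gold coin in box 2 | the host opened box 4) = (1/9) / (29/72) = 8/29.

8/29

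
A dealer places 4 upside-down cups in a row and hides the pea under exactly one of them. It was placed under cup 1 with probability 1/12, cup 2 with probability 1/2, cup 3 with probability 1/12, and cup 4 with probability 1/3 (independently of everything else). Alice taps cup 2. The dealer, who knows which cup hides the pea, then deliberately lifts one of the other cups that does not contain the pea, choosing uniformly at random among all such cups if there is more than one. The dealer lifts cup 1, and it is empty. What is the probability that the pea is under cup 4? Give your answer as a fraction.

4/9

Consider each possible location of the pea in turn.
If it is under cup 1 (prior 1/12): the dealer opened cup 1, so this case is ruled out; weight (1/12)·0 = 0.
If it is under cup 2 (prior 1/2): the dealer has 3 equally likely choices, so probability 1/3; weight (1/2)·(1/3) = 1/6.
If it is under cup 3 (prior 1/12): the dealer has 2 equally likely choices, so probability 1/2; weight (1/12)·(1/2) = 1/24.
If it is under cup 4 (prior 1/3): the dealer has 2 equally likely choices, so probability 1/2; weight (1/3)·(1/2) = 1/6.
The weights sum to 3/8.
So P(the pea under cup 4 | the dealer opened cup 1) = (1/6) / (3/8) = 4/9.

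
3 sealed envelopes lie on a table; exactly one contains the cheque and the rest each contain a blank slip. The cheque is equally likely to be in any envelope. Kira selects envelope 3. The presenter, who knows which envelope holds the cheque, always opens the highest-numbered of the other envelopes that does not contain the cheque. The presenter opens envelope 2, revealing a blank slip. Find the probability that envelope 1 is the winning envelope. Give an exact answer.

Condition on the true location of the cheque.
If it is in either of envelopes 1 and 3 (prior 1/3 each): envelope 2 is the highest-numbered option available, probability 1; weight (1/3)·1 = 1/3 each.
If it is in envelope 2 (prior 1/3): the presenter opened envelope 2, so this case is ruled out; weight (1/3)·0 = 0.
The weights sum to 2/3.
So P(the cheque in envelope 1 | the presenter opened envelope 2) = (1/3) / (2/3) = 1/2.

1/2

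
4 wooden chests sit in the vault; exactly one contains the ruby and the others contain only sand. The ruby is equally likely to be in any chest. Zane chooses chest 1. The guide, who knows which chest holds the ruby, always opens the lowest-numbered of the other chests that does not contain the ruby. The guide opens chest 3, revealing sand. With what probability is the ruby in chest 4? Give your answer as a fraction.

0

Condition on the true location of the ruby.
If it is in either of chests 1 and 4 (prior 1/4 each): the guide would have opened chest 2 instead, probability 0; weight (1/4)·0 = 0 each.
If it is in chest 2 (prior 1/4): chest 3 is the lowest-numbered option available, probability 1; weight (1/4)·1 = 1/4.
If it is in chest 3 (prior 1/4): the guide opened chest 3, so this case is ruled out; weight (1/4)·0 = 0.
The weights sum to 1/4.
So P(the ruby in chest 4 | the guide opened chest 3) = 0 / (1/4) = 0.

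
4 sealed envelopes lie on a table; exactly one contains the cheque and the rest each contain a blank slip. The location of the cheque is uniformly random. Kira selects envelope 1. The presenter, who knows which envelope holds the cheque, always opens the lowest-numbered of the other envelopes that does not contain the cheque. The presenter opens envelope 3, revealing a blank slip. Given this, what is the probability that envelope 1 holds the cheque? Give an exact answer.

0

Condition on the true location of the cheque.
If it is in either of envelopes 1 and 4 (prior 1/4 each): the presenter would have opened envelope 2 instead, probability 0; weight (1/4)·0 = 0 each.
If it is in envelope 2 (prior 1/4): envelope 3 is the lowest-numbered option available, probability 1; weight (1/4)·1 = 1/4.
If it is in envelope 3 (prior 1/4): the presenter opened envelope 3, so this case is ruled out; weight (1/4)·0 = 0.
The weights sum to 1/4.
So P(the cheque in envelope 1 | the presenter opened envelope 3) = 0 / (1/4) = 0.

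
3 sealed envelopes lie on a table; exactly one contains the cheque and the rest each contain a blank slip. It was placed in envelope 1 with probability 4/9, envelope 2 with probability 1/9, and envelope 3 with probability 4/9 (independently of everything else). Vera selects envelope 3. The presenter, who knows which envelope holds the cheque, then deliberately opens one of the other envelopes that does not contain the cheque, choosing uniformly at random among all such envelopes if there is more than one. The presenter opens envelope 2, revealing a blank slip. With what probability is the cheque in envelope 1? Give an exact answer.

Condition on the true location of the cheque.
If it is in envelope 1 (prior 4/9): the presenter has no choice, probability 1; weight (4/9)·1 = 4/9.
If it is in envelope 2 (prior 1/9): the presenter opened envelope 2, so this case is ruled out; weight (1/9)·0 = 0.
If it is in envelope 3 (prior 4/9): the presenter has 2 equally likely choices, so probability 1/2; weight (4/9)·(1/2) = 2/9.
The weights sum to 2/3.
So P(the cheque in envelope 1 | the presenter opened envelope 2) = (4/9) / (2/3) = 2/3.

2/3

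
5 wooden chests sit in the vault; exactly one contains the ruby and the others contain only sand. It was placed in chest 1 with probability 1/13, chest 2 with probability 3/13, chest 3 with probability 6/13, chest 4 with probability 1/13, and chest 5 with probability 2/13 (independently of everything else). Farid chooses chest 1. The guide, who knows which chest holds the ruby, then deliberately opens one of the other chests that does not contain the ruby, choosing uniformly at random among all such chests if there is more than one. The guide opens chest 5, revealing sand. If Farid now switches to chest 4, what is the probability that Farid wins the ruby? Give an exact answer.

4/43

Consider each possible location of the ruby in turn.
If it is in chest 1 (prior 1/13): the guide has 4 equally likely choices, so probability 1/4; weight (1/13)·(1/4) = 1/52.
If it is in chest 2 (prior 3/13): the guide has 3 equally likely choices, so probability 1/3; weight (3/13)·(1/3) = 1/13.
If it is in chest 3 (prior 6/13): the guide has 3 equally likely choices, so probability 1/3; weight (6/13)·(1/3) = 2/13.
If it is in chest 4 (prior 1/13): the guide has 3 equally likely choices, so probability 1/3; weight (1/13)·(1/3) = 1/39.
If it is in chest 5 (prior 2/13): the guide opened chest 5, so this case is ruled out; weight (2/13)·0 = 0.
The weights sum to 43/156.
So P(the ruby in chest 4 | the guide opened chest 5) = (1/39) / (43/156) = 4/43.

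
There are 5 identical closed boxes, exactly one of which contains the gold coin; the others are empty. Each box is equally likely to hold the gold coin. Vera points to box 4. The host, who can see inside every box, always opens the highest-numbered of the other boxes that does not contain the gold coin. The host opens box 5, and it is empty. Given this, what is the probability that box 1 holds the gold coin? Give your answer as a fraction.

1/4

Apply Bayes' rule, conditioning on where the gold coin actually is.
If it is in any of boxes 1, 2, 3, and 4 (prior 1/5 each): box 5 is the highest-numbered option available, probability 1; weight (1/5)·1 = 1/5 each.
If it is in box 5 (prior 1/5): the host opened box 5, so this case is ruled out; weight (1/5)·0 = 0.
The weights sum to 4/5.
So P(the gold coin in box 1 | the host opened box 5) = (1/5) / (4/5) = 1/4.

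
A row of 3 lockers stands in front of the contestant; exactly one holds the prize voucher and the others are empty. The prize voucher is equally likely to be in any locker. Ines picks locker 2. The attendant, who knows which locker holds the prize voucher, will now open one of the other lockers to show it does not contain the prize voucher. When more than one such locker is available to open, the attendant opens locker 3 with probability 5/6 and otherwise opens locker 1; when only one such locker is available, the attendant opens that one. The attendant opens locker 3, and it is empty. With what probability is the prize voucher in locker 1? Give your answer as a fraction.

Condition on the true location of the prize voucher.
If it is in locker 1 (prior 1/3): only locker 3 is available, probability 1; weight (1/3)·1 = 1/3.
If it is in locker 2 (prior 1/3): locker 3 is available, opened with probability 5/6; weight (1/3)·(5/6) = 5/18.
If it is in locker 3 (prior 1/3): the attendant opened locker 3, so this case is ruled out; weight (1/3)·0 = 0.
The weights sum to 11/18.
So P(the prize voucher in locker 1 | the attendant opened locker 3) = (1/3) / (11/18) = 6/11.

6/11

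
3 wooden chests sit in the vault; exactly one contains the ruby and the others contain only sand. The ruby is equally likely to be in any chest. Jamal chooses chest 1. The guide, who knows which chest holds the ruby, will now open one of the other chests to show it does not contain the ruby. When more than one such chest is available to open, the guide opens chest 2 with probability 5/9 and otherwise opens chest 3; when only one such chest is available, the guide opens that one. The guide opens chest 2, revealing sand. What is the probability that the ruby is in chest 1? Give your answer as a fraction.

Apply Bayes' rule, conditioning on where the ruby actually is.
If it is in chest 1 (prior 1/3): chest 2 is available, opened with probability 5/9; weight (1/3)·(5/9) = 5/27.
If it is in chest 2 (prior 1/3): the guide opened chest 2, so this case is ruled out; weight (1/3)·0 = 0.
If it is in chest 3 (prior 1/3): only chest 2 is available, probability 1; weight (1/3)·1 = 1/3.
The weights sum to 14/27.
So P(the ruby in chest 1 | the guide opened chest 2) = (5/27) / (14/27) = 5/14.

5/14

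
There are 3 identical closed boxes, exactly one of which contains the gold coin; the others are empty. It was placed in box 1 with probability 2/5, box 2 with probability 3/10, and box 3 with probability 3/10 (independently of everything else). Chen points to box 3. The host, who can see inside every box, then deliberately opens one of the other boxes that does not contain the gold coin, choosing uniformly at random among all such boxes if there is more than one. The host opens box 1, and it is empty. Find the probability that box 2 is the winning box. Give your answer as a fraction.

Apply Bayes' rule, conditioning on where the gold coin actually is.
If it is in box 1 (prior 2/5): the host opened box 1, so this case is ruled out; weight (2/5)·0 = 0.
If it is in box 2 (prior 3/10): the host has no choice, probability 1; weight (3/10)·1 = 3/10.
If it is in box 3 (prior 3/10): the host has 2 equally likely choices, so probability 1/2; weight (3/10)·(1/2) = 3/20.
The weights sum to 9/20.
So P(the gold coin in box 2 | the host opened box 1) = (3/10) / (9/20) = 2/3.

2/3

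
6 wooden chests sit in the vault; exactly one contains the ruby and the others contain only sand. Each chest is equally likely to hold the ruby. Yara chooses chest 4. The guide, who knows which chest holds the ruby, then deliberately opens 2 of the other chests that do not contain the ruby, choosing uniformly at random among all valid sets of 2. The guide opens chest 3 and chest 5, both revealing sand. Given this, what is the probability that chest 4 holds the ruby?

1/6

Condition on the true location of the ruby.
If it is in any of chests 1, 2, and 6 (prior 1/6 each): the guide has 6 equally likely choices, so probability 1/6; weight (1/6)·(1/6) = 1/36 each.
If it is in either of chests 3 and 5 (prior 1/6 each): that chest was opened and seen not to hold the prize — ruled out; weight (1/6)·0 = 0 each.
If it is in chest 4 (prior 1/6): the guide has 10 equally likely choices, so probability 1/10; weight (1/6)·(1/10) = 1/60.
The weights sum to 1/10.
So P(the ruby in chest 4 | the guide opened chest 3 and chest 5) = (1/60) / (1/10) = 1/6.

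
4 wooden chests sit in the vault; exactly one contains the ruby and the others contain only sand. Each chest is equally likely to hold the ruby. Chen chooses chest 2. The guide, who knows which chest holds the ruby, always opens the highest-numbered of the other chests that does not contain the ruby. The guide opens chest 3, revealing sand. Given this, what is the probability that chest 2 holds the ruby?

Condition on the true location of the ruby.
If it is in either of chests 1 and 2 (prior 1/4 each): the guide would have opened chest 4 instead, probability 0; weight (1/4)·0 = 0 each.
If it is in chest 3 (prior 1/4): the guide opened chest 3, so this case is ruled out; weight (1/4)·0 = 0.
If it is in chest 4 (prior 1/4): chest 3 is the highest-numbered option available, probability 1; weight (1/4)·1 = 1/4.
The weights sum to 1/4.
So P(the ruby in chest 2 | the guide opened chest 3) = 0 / (1/4) = 0.

0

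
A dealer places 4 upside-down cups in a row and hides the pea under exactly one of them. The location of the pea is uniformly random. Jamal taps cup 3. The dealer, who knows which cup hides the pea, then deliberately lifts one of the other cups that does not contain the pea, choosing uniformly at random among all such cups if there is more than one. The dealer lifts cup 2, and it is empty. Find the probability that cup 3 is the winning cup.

Condition on the true location of the pea.
If it is under either of cups 1 and 4 (prior 1/4 each): the dealer has 2 equally likely choices, so probability 1/2; weight (1/4)·(1/2) = 1/8 each.
If it is under cup 2 (prior 1/4): the dealer opened cup 2, so this case is ruled out; weight (1/4)·0 = 0.
If it is under cup 3 (prior 1/4): the dealer has 3 equally likely choices, so probability 1/3; weight (1/4)·(1/3) = 1/12.
The weights sum to 1/3.
So P(the pea under cup 3 | the dealer opened cup 2) = (1/12) / (1/3) = 1/4.

1/4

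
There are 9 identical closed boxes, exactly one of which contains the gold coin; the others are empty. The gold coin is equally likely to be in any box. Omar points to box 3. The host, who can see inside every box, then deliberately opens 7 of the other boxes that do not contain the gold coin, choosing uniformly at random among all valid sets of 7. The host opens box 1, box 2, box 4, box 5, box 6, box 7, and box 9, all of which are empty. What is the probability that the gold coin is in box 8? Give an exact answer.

8/9

Consider each possible location of the gold coin in turn.
If it is in any of boxes 1, 2, 4, 5, 6, 7, and 9 (prior 1/9 each): that box was opened and seen not to hold the prize — ruled out; weight (1/9)·0 = 0 each.
If it is in box 3 (prior 1/9): the host has 8 equally likely choices, so probability 1/8; weight (1/9)·(1/8) = 1/72.
If it is in box 8 (prior 1/9): the host has no choice, probability 1; weight (1/9)·1 = 1/9.
The weights sum to 1/8.
So P(the gold coin in box 8 | the host opened box 1, box 2, box 4, box 5, box 6, box 7, and box 9) = (1/9) / (1/8) = 8/9.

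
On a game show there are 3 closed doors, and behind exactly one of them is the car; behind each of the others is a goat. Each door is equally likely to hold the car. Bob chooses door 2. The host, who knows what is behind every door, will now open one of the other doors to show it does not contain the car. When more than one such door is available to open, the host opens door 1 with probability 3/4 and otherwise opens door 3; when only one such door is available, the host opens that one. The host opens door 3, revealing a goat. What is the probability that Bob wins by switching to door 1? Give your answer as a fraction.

Condition on the true location of the car.
If it is behind door 1 (prior 1/3): only door 3 is available, probability 1; weight (1/3)·1 = 1/3.
If it is behind door 2 (prior 1/3): door 1 is available but not opened, probability 1/4; weight (1/3)·(1/4) = 1/12.
If it is behind door 3 (prior 1/3): the host opened door 3, so this case is ruled out; weight (1/3)·0 = 0.
The weights sum to 5/12.
So P(the car behind door 1 | the host opened door 3) = (1/3) / (5/12) = 4/5.

4/5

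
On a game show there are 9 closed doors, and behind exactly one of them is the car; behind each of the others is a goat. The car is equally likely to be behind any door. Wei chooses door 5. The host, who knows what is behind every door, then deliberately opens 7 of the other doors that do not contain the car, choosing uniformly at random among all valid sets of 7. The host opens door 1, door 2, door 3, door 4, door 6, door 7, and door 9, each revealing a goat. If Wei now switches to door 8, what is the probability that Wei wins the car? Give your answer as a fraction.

8/9

Condition on the true location of the car.
If it is behind any of doors 1, 2, 3, 4, 6, 7, and 9 (prior 1/9 each): that door was opened and seen not to hold the prize — ruled out; weight (1/9)·0 = 0 each.
If it is behind door 5 (prior 1/9): the host has 8 equally likely choices, so probability 1/8; weight (1/9)·(1/8) = 1/72.
If it is behind door 8 (prior 1/9): the host has no choice, probability 1; weight (1/9)·1 = 1/9.
The weights sum to 1/8.
So P(the car behind door 8 | the host opened door 1, door 2, door 3, door 4, door 6, door 7, and door 9) = (1/9) / (1/8) = 8/9.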